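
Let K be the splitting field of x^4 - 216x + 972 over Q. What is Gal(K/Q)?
The polynomial is an irreducible quartic over Q and its discriminant is 176319369216 = 419904^2, a perfect square, so the Galois group is contained in A_4. The resolvent cubic y^3 - 3888*y - 46656 is irreducible over Q. An irreducible resolvent with square discriminant gives A_4.

A_4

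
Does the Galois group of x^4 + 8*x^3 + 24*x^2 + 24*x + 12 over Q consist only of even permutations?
Yes

The polynomial is irreducible of degree 4 over Q. Its discriminant is 331776 = 576^2, a perfect square. A Galois group lies in the alternating group exactly when the discriminant is a square in Q, so the Galois group (A_4) is contained in A_4.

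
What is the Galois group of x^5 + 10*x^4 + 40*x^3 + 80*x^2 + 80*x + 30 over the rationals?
F_20

The polynomial f is an irreducible quintic over Q, so G = Gal(f/Q) is a transitive subgroup of S_5: one of C_5 (5T1, order 5), D_5 (5T2, order 10), F_20 (5T3, order 20), A_5 (5T4, order 60) or S_5 (5T5, order 120). The discriminant of f is 50000, which is not a perfect square, so G is not contained in A_5. The transitive groups of degree 5 not contained in A_5 are: F_20 (5T3, order 20), S_5 (5T5, order 120). By Dedekind's theorem, for a prime p not dividing disc(f) the degrees of the irreducible factors of f mod p form the cycle type of an element of G. Factoring f modulo the 18 such primes p <= 71 (skipping 2, 5, which divide the discriminant), each new pattern first appears at: mod 3: f = (x)(x^4 + x^3 + x^2 + 2x + 2), pattern 4+1; mod 11: f = (x^5 + 10x^4 + 7x^3 + 3x^2 + 3x + 8), pattern 5; mod 19: f = (x + 6)(x^2 + x + 14)(x^2 + 3x + 18), pattern 2+2+1. No other pattern occurs in this range, so the set of observed cycle types is {4+1, 5, 2+2+1}. The candidates containing elements of all these cycle types are F_20 (5T3) of order 20, S_5 (5T5) of order 120; the others are excluded. The observed types are precisely the cycle types that occur in F_20 (5T3) (apart from the identity). Each of the other remaining candidates has further cycle types, and by the Chebotarev density theorem the matching factorization patterns would occur for a proportion of primes equal to their share of the group: S_5 (5T5) additionally contains elements of type 3+2, 3+1+1, 2+1+1+1 (50 of its 120 elements, about 42% of primes). None of the 18 primes tested shows any such pattern (for each of these groups the chance of that is below 10^-4), which rules them out. Hence G = F_20 (5T3), of order 20.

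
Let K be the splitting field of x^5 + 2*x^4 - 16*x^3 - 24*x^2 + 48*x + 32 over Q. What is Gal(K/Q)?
5T1: C_5

The polynomial f is an irreducible quintic over Q, so G = Gal(f/Q) is a transitive subgroup of S_5: one of C_5 (5T1, order 5), D_5 (5T2, order 10), F_20 (5T3, order 20), A_5 (5T4, order 60) or S_5 (5T5, order 120). The discriminant of f is 15352201216 = 123904^2, a perfect square, so G is contained in A_5. The transitive groups of degree 5 contained in A_5 are: C_5 (5T1, order 5), D_5 (5T2, order 10), A_5 (5T4, order 60). By Dedekind's theorem, for a prime p not dividing disc(f) the degrees of the irreducible factors of f mod p form the cycle type of an element of G. Factoring f modulo the 14 such primes p <= 53 (skipping 2, 11, which divide the discriminant), each new pattern first appears at: mod 3: f = (x^5 + 2x^4 + 2x^3 + 2), pattern 5; mod 23: f = (x + 1)(x + 3)(x + 11)(x + 15)(x + 18), pattern 1+1+1+1+1. No other pattern occurs in this range, so the set of observed cycle types is {5, 1+1+1+1+1}. The candidates containing elements of all these cycle types are C_5 (5T1) of order 5, D_5 (5T2) of order 10, A_5 (5T4) of order 60; the others are excluded. The observed types are precisely the cycle types that occur in C_5 (5T1). Each of the other remaining candidates has further cycle types, and by the Chebotarev density theorem the matching factorization patterns would occur for a proportion of primes equal to their share of the group: D_5 (5T2) additionally contains elements of type 2+2+1 (5 of its 10 elements, about 50% of primes); A_5 (5T4) additionally contains elements of type 3+1+1, 2+2+1 (35 of its 60 elements, about 58% of primes). None of the 14 primes tested shows any such pattern (for each of these groups the chance of that is below 10^-4), which rules them out. Hence G = C_5 (5T1), of order 5.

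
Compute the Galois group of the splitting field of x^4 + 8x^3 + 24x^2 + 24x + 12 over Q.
The polynomial is an irreducible quartic over Q and its discriminant is 331776 = 576^2, a perfect square, so the Galois group is contained in A_4. The resolvent cubic y^3 - 24*y^2 + 144*y - 192 is irreducible over Q. An irreducible resolvent with square discriminant gives A_4.

A_4, the alternating group on 4 letters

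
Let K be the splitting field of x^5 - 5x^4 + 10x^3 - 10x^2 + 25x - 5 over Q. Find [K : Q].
60

The degree of the splitting field over Q equals the order of the Galois group, so first determine the group. The polynomial f is an irreducible quintic over Q, so G = Gal(f/Q) is a transitive subgroup of S_5: one of C_5 (5T1, order 5), D_5 (5T2, order 10), F_20 (5T3, order 20), A_5 (5T4, order 60) or S_5 (5T5, order 120). The discriminant of f is 1024000000 = 32000^2, a perfect square, so G is contained in A_5. The transitive groups of degree 5 contained in A_5 are: C_5 (5T1, order 5), D_5 (5T2, order 10), A_5 (5T4, order 60). By Dedekind's theorem, for a prime p not dividing disc(f) the degrees of the irreducible factors of f mod p form the cycle type of an element of G. Factoring f modulo the 2 such primes p <= 7 (skipping 2, 5, which divide the discriminant), each new pattern first appears at: mod 3: f = (x^5 + x^4 + x^3 + 2x^2 + x + 1), pattern 5; mod 7: f = (x + 1)(x + 2)(x^3 + 6x^2 + 4x + 1), pattern 3+1+1. No other pattern occurs in this range, so the set of observed cycle types is {5, 3+1+1}. Among the candidates above, the only group containing elements of all these cycle types is A_5 (5T4) — each of C_5 (5T1), D_5 (5T2) lacks at least one of them. Hence G = A_5 (5T4), of order 60. The Galois group A_5 (5T4) has order 60, so the splitting field has degree 60 over Q.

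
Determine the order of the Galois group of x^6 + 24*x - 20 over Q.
The degree of the splitting field over Q equals the order of the Galois group, so first determine the group. The polynomial f is an irreducible sextic over Q, so G = Gal(f/Q) is one of the 16 transitive subgroups 6T1, ..., 6T16 of S_6. The discriminant of f is 746496000000 = 864000^2, a perfect square, so G is contained in A_6. The transitive groups of degree 6 contained in A_6 are: A_4 (6T4, order 12), S_4 (6T7, order 24), (C_3 x C_3) : C_4 (6T10, order 36), PSL(2,5) (6T12, order 60), A_6 (6T15, order 360). By Dedekind's theorem, for a prime p not dividing disc(f) the degrees of the irreducible factors of f mod p form the cycle type of an element of G. Factoring f modulo the 6 such primes p <= 23 (skipping 2, 3, 5, which divide the discriminant), each new pattern first appears at: mod 7: f = (x + 3)(x^5 + 4x^4 + 2x^3 + x^2 + 4x + 5), pattern 5+1; mod 23: f = (x + 7)(x + 12)(x + 21)(x^3 + 6x^2 + 13x + 16), pattern 3+1+1+1. No other pattern occurs in this range, so the set of observed cycle types is {5+1, 3+1+1+1}. Among the candidates above, the only group containing elements of all these cycle types is A_6 (6T15) — each of A_4 (6T4), S_4 (6T7), (C_3 x C_3) : C_4 (6T10), PSL(2,5) (6T12) lacks at least one of them. Hence G = A_6 (6T15), of order 360. The Galois group A_6 (6T15) has order 360, so the splitting field has degree 360 over Q.

360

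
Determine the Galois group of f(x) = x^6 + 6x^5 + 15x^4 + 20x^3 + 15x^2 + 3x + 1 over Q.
(S_3 x S_3) : C_2, the group 6T13 of order 72

The polynomial f is an irreducible sextic over Q, so G = Gal(f/Q) is one of the 16 transitive subgroups 6T1, ..., 6T16 of S_6. The discriminant of f is -9059283, which is not a perfect square, so G is not contained in A_6. The transitive groups of degree 6 not contained in A_6 are: C_6 (6T1, order 6), S_3 (6T2, order 6), D_6 (6T3, order 12), C_3 x S_3 (6T5, order 18), A_4 x C_2 (6T6, order 24), S_4 (6T8, order 24), S_3 x S_3 (6T9, order 36), S_4 x C_2 (6T11, order 48), (S_3 x S_3) : C_2 (6T13, order 72), PGL(2,5) (6T14, order 120), S_6 (6T16, order 720). By Dedekind's theorem, for a prime p not dividing disc(f) the degrees of the irreducible factors of f mod p form the cycle type of an element of G. Factoring f modulo the 28 such primes p <= 127 (skipping 3, 17, 43, which divide the discriminant), each new pattern first appears at: mod 2: f = (x^6 + x^4 + x^2 + x + 1), pattern 6; mod 7: f = (x + 2)(x^2 + 6x + 4)(x^3 + 5x^2 + x + 1), pattern 3+2+1; mod 11: f = (x^2 + 1)(x^4 + 6x^3 + 3x^2 + 3x + 1), pattern 4+2; mod 13: f = (x + 4)(x + 9)(x^2 + x + 3)(x^2 + 5x + 10), pattern 2+2+1+1; mod 61: f = (x + 41)(x + 52)(x + 58)(x + 60)(x^2 + 39x + 27), pattern 2+1+1+1+1; mod 97: f = (x + 49)(x + 86)(x + 88)(x^3 + 74x^2 + 11x + 1), pattern 3+1+1+1; mod 113: f = (x^2 + 51x + 9)(x^2 + 70x + 61)(x^2 + 111x + 7), pattern 2+2+2; mod 127: f = (x^3 + 42x^2 + 60x + 1)(x^3 + 91x^2 + 70x + 1), pattern 3+3. No other pattern occurs in this range, so the set of observed cycle types is {6, 3+2+1, 4+2, 2+2+1+1, 2+1+1+1+1, 3+1+1+1, 2+2+2, 3+3}. The candidates containing elements of all these cycle types are (S_3 x S_3) : C_2 (6T13) of order 72, S_6 (6T16) of order 720; the others are excluded. The observed types are precisely the cycle types that occur in (S_3 x S_3) : C_2 (6T13) (apart from the identity). Each of the other remaining candidates has further cycle types, and by the Chebotarev density theorem the matching factorization patterns would occur for a proportion of primes equal to their share of the group: S_6 (6T16) additionally contains elements of type 5+1, 4+1+1 (234 of its 720 elements, about 32% of primes). None of the 28 primes tested shows any such pattern (for each of these groups the chance of that is below 10^-4), which rules them out. Hence G = (S_3 x S_3) : C_2 (6T13), of order 72.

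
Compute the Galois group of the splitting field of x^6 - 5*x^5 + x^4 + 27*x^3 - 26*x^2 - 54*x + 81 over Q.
6T10: (C_3 x C_3) : C_4

The polynomial f is an irreducible sextic over Q, so G = Gal(f/Q) is one of the 16 transitive subgroups 6T1, ..., 6T16 of S_6. The discriminant of f is 1064390625 = 32625^2, a perfect square, so G is contained in A_6. The transitive groups of degree 6 contained in A_6 are: A_4 (6T4, order 12), S_4 (6T7, order 24), (C_3 x C_3) : C_4 (6T10, order 36), PSL(2,5) (6T12, order 60), A_6 (6T15, order 360). By Dedekind's theorem, for a prime p not dividing disc(f) the degrees of the irreducible factors of f mod p form the cycle type of an element of G. Factoring f modulo the 19 such primes p <= 79 (skipping 3, 5, 29, which divide the discriminant), each new pattern first appears at: mod 2: f = (x^2 + x + 1)(x^4 + x + 1), pattern 4+2; mod 11: f = (x^3 + 8x^2 + 8x + 2)(x^3 + 9x^2 + 9x + 2), pattern 3+3; mod 19: f = (x + 7)(x + 11)(x^2 + 4x + 15)(x^2 + 11x + 13), pattern 2+2+1+1; mod 61: f = (x + 4)(x + 8)(x + 55)(x^3 + 50x^2 + 46x + 52), pattern 3+1+1+1. No other pattern occurs in this range, so the set of observed cycle types is {4+2, 3+3, 2+2+1+1, 3+1+1+1}. The candidates containing elements of all these cycle types are (C_3 x C_3) : C_4 (6T10) of order 36, A_6 (6T15) of order 360; the others are excluded. The observed types are precisely the cycle types that occur in (C_3 x C_3) : C_4 (6T10) (apart from the identity). Each of the other remaining candidates has further cycle types, and by the Chebotarev density theorem the matching factorization patterns would occur for a proportion of primes equal to their share of the group: A_6 (6T15) additionally contains elements of type 5+1 (144 of its 360 elements, about 40% of primes). None of the 19 primes tested shows any such pattern (for each of these groups the chance of that is below 10^-4), which rules them out. Hence G = (C_3 x C_3) : C_4 (6T10), of order 36.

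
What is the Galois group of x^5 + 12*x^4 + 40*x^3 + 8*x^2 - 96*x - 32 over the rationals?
The polynomial f is an irreducible quintic over Q, so G = Gal(f/Q) is a transitive subgroup of S_5: one of C_5 (5T1, order 5), D_5 (5T2, order 10), F_20 (5T3, order 20), A_5 (5T4, order 60) or S_5 (5T5, order 120). The discriminant of f is 15352201216 = 123904^2, a perfect square, so G is contained in A_5. The transitive groups of degree 5 contained in A_5 are: C_5 (5T1, order 5), D_5 (5T2, order 10), A_5 (5T4, order 60). By Dedekind's theorem, for a prime p not dividing disc(f) the degrees of the irreducible factors of f mod p form the cycle type of an element of G. Factoring f modulo the 14 such primes p <= 53 (skipping 2, 11, which divide the discriminant), each new pattern first appears at: mod 3: f = (x^5 + x^3 + 2x^2 + 1), pattern 5; mod 23: f = (x + 3)(x + 5)(x + 13)(x + 17)(x + 20), pattern 1+1+1+1+1. No other pattern occurs in this range, so the set of observed cycle types is {5, 1+1+1+1+1}. The candidates containing elements of all these cycle types are C_5 (5T1) of order 5, D_5 (5T2) of order 10, A_5 (5T4) of order 60; the others are excluded. The observed types are precisely the cycle types that occur in C_5 (5T1). Each of the other remaining candidates has further cycle types, and by the Chebotarev density theorem the matching factorization patterns would occur for a proportion of primes equal to their share of the group: D_5 (5T2) additionally contains elements of type 2+2+1 (5 of its 10 elements, about 50% of primes); A_5 (5T4) additionally contains elements of type 3+1+1, 2+2+1 (35 of its 60 elements, about 58% of primes). None of the 14 primes tested shows any such pattern (for each of these groups the chance of that is below 10^-4), which rules them out. Hence G = C_5 (5T1), of order 5.

C_5 (also written C5)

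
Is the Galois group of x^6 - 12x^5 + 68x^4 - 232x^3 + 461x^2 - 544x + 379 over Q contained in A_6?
Yes

The polynomial is irreducible of degree 6 over Q. Its discriminant is 2046918914580544 = 45242888^2, a perfect square. A Galois group lies in the alternating group exactly when the discriminant is a square in Q, so the Galois group (S_4) is contained in A_6.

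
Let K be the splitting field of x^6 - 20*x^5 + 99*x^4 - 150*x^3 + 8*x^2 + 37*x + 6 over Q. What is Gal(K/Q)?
The polynomial f is an irreducible sextic over Q, so G = Gal(f/Q) is one of the 16 transitive subgroups 6T1, ..., 6T16 of S_6. The discriminant of f is 1770264843169 = 1330513^2, a perfect square, so G is contained in A_6. The transitive groups of degree 6 contained in A_6 are: A_4 (6T4, order 12), S_4 (6T7, order 24), (C_3 x C_3) : C_4 (6T10, order 36), PSL(2,5) (6T12, order 60), A_6 (6T15, order 360). By Dedekind's theorem, for a prime p not dividing disc(f) the degrees of the irreducible factors of f mod p form the cycle type of an element of G. Factoring f modulo the 21 such primes p <= 79 (skipping 19, which divides the discriminant), each new pattern first appears at: mod 2: f = (x)(x^5 + x^3 + 1), pattern 5+1; mod 7: f = (x^3 + 2x^2 + 3)(x^3 + 6x^2 + 3x + 2), pattern 3+3; mod 61: f = (x + 10)(x + 55)(x^2 + 47x + 55)(x^2 + 51x + 60), pattern 2+2+1+1. No other pattern occurs in this range, so the set of observed cycle types is {5+1, 3+3, 2+2+1+1}. The candidates containing elements of all these cycle types are PSL(2,5) (6T12) of order 60, A_6 (6T15) of order 360; the others are excluded. The observed types are precisely the cycle types that occur in PSL(2,5) (6T12) (apart from the identity). Each of the other remaining candidates has further cycle types, and by the Chebotarev density theorem the matching factorization patterns would occur for a proportion of primes equal to their share of the group: A_6 (6T15) additionally contains elements of type 4+2, 3+1+1+1 (130 of its 360 elements, about 36% of primes). None of the 21 primes tested shows any such pattern (for each of these groups the chance of that is below 10^-4), which rules them out. Hence G = PSL(2,5) (6T12), of order 60.

PSL(2,5) (order 60)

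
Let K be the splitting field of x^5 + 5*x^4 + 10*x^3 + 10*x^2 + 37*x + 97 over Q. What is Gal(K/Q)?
The polynomial f is an irreducible quintic over Q, so G = Gal(f/Q) is a transitive subgroup of S_5: one of C_5 (5T1, order 5), D_5 (5T2, order 10), F_20 (5T3, order 20), A_5 (5T4, order 60) or S_5 (5T5, order 120). The discriminant of f is 61018734592, which is not a perfect square, so G is not contained in A_5. The transitive groups of degree 5 not contained in A_5 are: F_20 (5T3, order 20), S_5 (5T5, order 120). By Dedekind's theorem, for a prime p not dividing disc(f) the degrees of the irreducible factors of f mod p form the cycle type of an element of G. Factoring f modulo the 5 such primes p <= 13 (skipping 2, which divides the discriminant), each new pattern first appears at: mod 3: f = (x^5 + 2x^4 + x^3 + x^2 + x + 1), pattern 5; mod 5: f = (x + 4)(x^4 + x^3 + x^2 + x + 3), pattern 4+1; mod 13: f = (x + 7)(x + 11)(x^3 + 11x + 7), pattern 3+1+1. No other pattern occurs in this range, so the set of observed cycle types is {5, 4+1, 3+1+1}. Among the candidates above, the only group containing elements of all these cycle types is S_5 (5T5) — F_20 (5T3) lacks at least one of them. Hence G = S_5 (5T5), of order 120.

S_5, the symmetric group on 5 letters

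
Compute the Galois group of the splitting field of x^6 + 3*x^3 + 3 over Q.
The polynomial f is an irreducible sextic over Q, so G = Gal(f/Q) is one of the 16 transitive subgroups 6T1, ..., 6T16 of S_6. The discriminant of f is -177147, which is not a perfect square, so G is not contained in A_6. The transitive groups of degree 6 not contained in A_6 are: C_6 (6T1, order 6), S_3 (6T2, order 6), D_6 (6T3, order 12), C_3 x S_3 (6T5, order 18), A_4 x C_2 (6T6, order 24), S_4 (6T8, order 24), S_3 x S_3 (6T9, order 36), S_4 x C_2 (6T11, order 48), (S_3 x S_3) : C_2 (6T13, order 72), PGL(2,5) (6T14, order 120), S_6 (6T16, order 720). By Dedekind's theorem, for a prime p not dividing disc(f) the degrees of the irreducible factors of f mod p form the cycle type of an element of G. Factoring f modulo the 33 such primes p <= 139 (skipping 3, which divides the discriminant), each new pattern first appears at: mod 2: f = (x^6 + x^3 + 1), pattern 6; mod 7: f = (x + 3)(x + 5)(x + 6)(x^3 + 4), pattern 3+1+1+1; mod 17: f = (x^2 + 5x + 7)(x^2 + 13x + 7)(x^2 + 16x + 7), pattern 2+2+2; mod 19: f = (x^3 + 9)(x^3 + 13), pattern 3+3; mod 73: f = (x + 42)(x + 43)(x + 44)(x + 51)(x + 52)(x + 60), pattern 1+1+1+1+1+1. No other pattern occurs in this range, so the set of observed cycle types is {6, 3+1+1+1, 2+2+2, 3+3, 1+1+1+1+1+1}. The candidates containing elements of all these cycle types are C_3 x S_3 (6T5) of order 18, S_3 x S_3 (6T9) of order 36, (S_3 x S_3) : C_2 (6T13) of order 72, S_6 (6T16) of order 720; the others are excluded. The observed types are precisely the cycle types that occur in C_3 x S_3 (6T5). Each of the other remaining candidates has further cycle types, and by the Chebotarev density theorem the matching factorization patterns would occur for a proportion of primes equal to their share of the group: S_3 x S_3 (6T9) additionally contains elements of type 2+2+1+1 (9 of its 36 elements, about 25% of primes); (S_3 x S_3) : C_2 (6T13) additionally contains elements of type 4+2, 3+2+1, 2+2+1+1, 2+1+1+1+1 (45 of its 72 elements, about 62% of primes); S_6 (6T16) additionally contains elements of type 5+1, 4+2, 4+1+1, 3+2+1, 2+2+1+1, 2+1+1+1+1 (504 of its 720 elements, about 70% of primes). None of the 33 primes tested shows any such pattern (for each of these groups the chance of that is below 10^-4), which rules them out. Hence G = C_3 x S_3 (6T5), of order 18.

6T5: C_3 x S_3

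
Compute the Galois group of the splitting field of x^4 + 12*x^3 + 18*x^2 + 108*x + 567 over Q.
D_4, the dihedral group of order 8

The polynomial is an irreducible quartic over Q and its discriminant is -88159684608, which is not a perfect square, so the Galois group is not contained in A_4. The resolvent cubic y^3 - 18*y^2 - 972*y - 52488 has exactly one rational root, so the Galois group is C_4 or D_4. The quartic remains irreducible over Q(sqrt(disc)), so the group is D_4.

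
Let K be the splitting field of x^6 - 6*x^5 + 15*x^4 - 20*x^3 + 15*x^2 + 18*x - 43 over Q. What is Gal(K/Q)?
A_6 (order 360)

The polynomial f is an irreducible sextic over Q, so G = Gal(f/Q) is one of the 16 transitive subgroups 6T1, ..., 6T16 of S_6. The discriminant of f is 746496000000 = 864000^2, a perfect square, so G is contained in A_6. The transitive groups of degree 6 contained in A_6 are: A_4 (6T4, order 12), S_4 (6T7, order 24), (C_3 x C_3) : C_4 (6T10, order 36), PSL(2,5) (6T12, order 60), A_6 (6T15, order 360). By Dedekind's theorem, for a prime p not dividing disc(f) the degrees of the irreducible factors of f mod p form the cycle type of an element of G. Factoring f modulo the 6 such primes p <= 23 (skipping 2, 3, 5, which divide the discriminant), each new pattern first appears at: mod 7: f = (x + 2)(x^5 + 6x^4 + 3x^3 + 2x^2 + 4x + 3), pattern 5+1; mod 23: f = (x + 6)(x + 11)(x + 20)(x^3 + 3x^2 + 4x + 8), pattern 3+1+1+1. No other pattern occurs in this range, so the set of observed cycle types is {5+1, 3+1+1+1}. Among the candidates above, the only group containing elements of all these cycle types is A_6 (6T15) — each of A_4 (6T4), S_4 (6T7), (C_3 x C_3) : C_4 (6T10), PSL(2,5) (6T12) lacks at least one of them. Hence G = A_6 (6T15), of order 360.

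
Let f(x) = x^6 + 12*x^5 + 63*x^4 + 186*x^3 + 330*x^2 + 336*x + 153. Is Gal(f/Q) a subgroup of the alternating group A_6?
No

The polynomial is irreducible of degree 6 over Q. Its discriminant is -16003008, which is not a perfect square. A Galois group lies in the alternating group exactly when the discriminant is a square in Q, so the Galois group (PGL(2,5)) is not contained in A_6.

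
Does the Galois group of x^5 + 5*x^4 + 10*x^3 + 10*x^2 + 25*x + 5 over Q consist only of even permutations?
Yes

The polynomial is irreducible of degree 5 over Q. Its discriminant is 1024000000 = 32000^2, a perfect square. A Galois group lies in the alternating group exactly when the discriminant is a square in Q, so the Galois group (A_5) is contained in A_5.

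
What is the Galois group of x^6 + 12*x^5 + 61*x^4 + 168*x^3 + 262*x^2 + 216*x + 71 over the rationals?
The polynomial f is an irreducible sextic over Q, so G = Gal(f/Q) is one of the 16 transitive subgroups 6T1, ..., 6T16 of S_6. The discriminant of f is 153664 = 392^2, a perfect square, so G is contained in A_6. The transitive groups of degree 6 contained in A_6 are: A_4 (6T4, order 12), S_4 (6T7, order 24), (C_3 x C_3) : C_4 (6T10, order 36), PSL(2,5) (6T12, order 60), A_6 (6T15, order 360). By Dedekind's theorem, for a prime p not dividing disc(f) the degrees of the irreducible factors of f mod p form the cycle type of an element of G. Factoring f modulo the 33 such primes p <= 149 (skipping 2, 7, which divide the discriminant), each new pattern first appears at: mod 3: f = (x^3 + 2x + 1)(x^3 + 2x + 2), pattern 3+3; mod 13: f = (x + 8)(x + 9)(x^2 + 4x + 9)(x^2 + 4x + 10), pattern 2+2+1+1. No other pattern occurs in this range, so the set of observed cycle types is {3+3, 2+2+1+1}. The candidates containing elements of all these cycle types are A_4 (6T4) of order 12, S_4 (6T7) of order 24, (C_3 x C_3) : C_4 (6T10) of order 36, PSL(2,5) (6T12) of order 60, A_6 (6T15) of order 360; the others are excluded. The observed types are precisely the cycle types that occur in A_4 (6T4) (apart from the identity). Each of the other remaining candidates has further cycle types, and by the Chebotarev density theorem the matching factorization patterns would occur for a proportion of primes equal to their share of the group: S_4 (6T7) additionally contains elements of type 4+2 (6 of its 24 elements, about 25% of primes); (C_3 x C_3) : C_4 (6T10) additionally contains elements of type 4+2, 3+1+1+1 (22 of its 36 elements, about 61% of primes); PSL(2,5) (6T12) additionally contains elements of type 5+1 (24 of its 60 elements, about 40% of primes); A_6 (6T15) additionally contains elements of type 5+1, 4+2, 3+1+1+1 (274 of its 360 elements, about 76% of primes). None of the 33 primes tested shows any such pattern (for each of these groups the chance of that is below 10^-4), which rules them out. Hence G = A_4 (6T4), of order 12.

6T4: A_4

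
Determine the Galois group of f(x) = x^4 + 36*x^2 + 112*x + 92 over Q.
C_4 (also written C4)

The polynomial is an irreducible quartic over Q and its discriminant is 660733952, which is not a perfect square, so the Galois group is not contained in A_4. The resolvent cubic y^3 - 36*y^2 - 368*y + 704 has exactly one rational root, so the Galois group is C_4 or D_4. The quartic becomes reducible over Q(sqrt(disc)), so the group is C_4.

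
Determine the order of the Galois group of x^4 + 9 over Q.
4

The degree of the splitting field over Q equals the order of the Galois group, so first determine the group. The polynomial is an irreducible quartic over Q and its discriminant is 186624 = 432^2, a perfect square, so the Galois group is contained in A_4. The resolvent cubic y^3 - 36*y splits completely over Q, which gives the Klein four-group V_4. The Galois group V_4 (4T2) has order 4, so the splitting field has degree 4 over Q.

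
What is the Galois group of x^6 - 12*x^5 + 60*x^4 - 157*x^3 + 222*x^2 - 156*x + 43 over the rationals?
C_3 x S_3, the group 6T5 of order 18

The polynomial f is an irreducible sextic over Q, so G = Gal(f/Q) is one of the 16 transitive subgroups 6T1, ..., 6T16 of S_6. The discriminant of f is -177147, which is not a perfect square, so G is not contained in A_6. The transitive groups of degree 6 not contained in A_6 are: C_6 (6T1, order 6), S_3 (6T2, order 6), D_6 (6T3, order 12), C_3 x S_3 (6T5, order 18), A_4 x C_2 (6T6, order 24), S_4 (6T8, order 24), S_3 x S_3 (6T9, order 36), S_4 x C_2 (6T11, order 48), (S_3 x S_3) : C_2 (6T13, order 72), PGL(2,5) (6T14, order 120), S_6 (6T16, order 720). By Dedekind's theorem, for a prime p not dividing disc(f) the degrees of the irreducible factors of f mod p form the cycle type of an element of G. Factoring f modulo the 33 such primes p <= 139 (skipping 3, which divides the discriminant), each new pattern first appears at: mod 2: f = (x^6 + x^3 + 1), pattern 6; mod 7: f = (x + 1)(x + 3)(x + 4)(x^3 + x^2 + 5x + 3), pattern 3+1+1+1; mod 17: f = (x^2 + x + 1)(x^2 + 9x + 2)(x^2 + 12x + 13), pattern 2+2+2; mod 19: f = (x^3 + 13x^2 + 12x + 1)(x^3 + 13x^2 + 12x + 5), pattern 3+3; mod 73: f = (x + 40)(x + 41)(x + 42)(x + 49)(x + 50)(x + 58), pattern 1+1+1+1+1+1. No other pattern occurs in this range, so the set of observed cycle types is {6, 3+1+1+1, 2+2+2, 3+3, 1+1+1+1+1+1}. The candidates containing elements of all these cycle types are C_3 x S_3 (6T5) of order 18, S_3 x S_3 (6T9) of order 36, (S_3 x S_3) : C_2 (6T13) of order 72, S_6 (6T16) of order 720; the others are excluded. The observed types are precisely the cycle types that occur in C_3 x S_3 (6T5). Each of the other remaining candidates has further cycle types, and by the Chebotarev density theorem the matching factorization patterns would occur for a proportion of primes equal to their share of the group: S_3 x S_3 (6T9) additionally contains elements of type 2+2+1+1 (9 of its 36 elements, about 25% of primes); (S_3 x S_3) : C_2 (6T13) additionally contains elements of type 4+2, 3+2+1, 2+2+1+1, 2+1+1+1+1 (45 of its 72 elements, about 62% of primes); S_6 (6T16) additionally contains elements of type 5+1, 4+2, 4+1+1, 3+2+1, 2+2+1+1, 2+1+1+1+1 (504 of its 720 elements, about 70% of primes). None of the 33 primes tested shows any such pattern (for each of these groups the chance of that is below 10^-4), which rules them out. Hence G = C_3 x S_3 (6T5), of order 18.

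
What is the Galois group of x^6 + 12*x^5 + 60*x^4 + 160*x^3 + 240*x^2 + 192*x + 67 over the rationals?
S_3 (also written S3)

The polynomial f is an irreducible sextic over Q, so G = Gal(f/Q) is one of the 16 transitive subgroups 6T1, ..., 6T16 of S_6. The discriminant of f is -11337408, which is not a perfect square, so G is not contained in A_6. The transitive groups of degree 6 not contained in A_6 are: C_6 (6T1, order 6), S_3 (6T2, order 6), D_6 (6T3, order 12), C_3 x S_3 (6T5, order 18), A_4 x C_2 (6T6, order 24), S_4 (6T8, order 24), S_3 x S_3 (6T9, order 36), S_4 x C_2 (6T11, order 48), (S_3 x S_3) : C_2 (6T13, order 72), PGL(2,5) (6T14, order 120), S_6 (6T16, order 720). By Dedekind's theorem, for a prime p not dividing disc(f) the degrees of the irreducible factors of f mod p form the cycle type of an element of G. Factoring f modulo the 23 such primes p <= 97 (skipping 2, 3, which divide the discriminant), each new pattern first appears at: mod 5: f = (x^2 + 3)(x^2 + 3x + 4)(x^2 + 4x + 1), pattern 2+2+2; mod 7: f = (x^3 + 6x^2 + 5x + 3)(x^3 + 6x^2 + 5x + 6), pattern 3+3; mod 61: f = (x + 5)(x + 21)(x + 24)(x + 41)(x + 44)(x + 60), pattern 1+1+1+1+1+1. No other pattern occurs in this range, so the set of observed cycle types is {2+2+2, 3+3, 1+1+1+1+1+1}. The candidates containing elements of all these cycle types are C_6 (6T1) of order 6, S_3 (6T2) of order 6, D_6 (6T3) of order 12, C_3 x S_3 (6T5) of order 18, A_4 x C_2 (6T6) of order 24, S_4 (6T8) of order 24, S_3 x S_3 (6T9) of order 36, S_4 x C_2 (6T11) of order 48, (S_3 x S_3) : C_2 (6T13) of order 72, PGL(2,5) (6T14) of order 120, S_6 (6T16) of order 720; the others are excluded. The observed types are precisely the cycle types that occur in S_3 (6T2). Each of the other remaining candidates has further cycle types, and by the Chebotarev density theorem the matching factorization patterns would occur for a proportion of primes equal to their share of the group: C_6 (6T1) additionally contains elements of type 6 (2 of its 6 elements, about 33% of primes); D_6 (6T3) additionally contains elements of type 6, 2+2+1+1 (5 of its 12 elements, about 42% of primes); C_3 x S_3 (6T5) additionally contains elements of type 6, 3+1+1+1 (10 of its 18 elements, about 56% of primes); A_4 x C_2 (6T6) additionally contains elements of type 6, 2+2+1+1, 2+1+1+1+1 (14 of its 24 elements, about 58% of primes); S_4 (6T8) additionally contains elements of type 4+1+1, 2+2+1+1 (9 of its 24 elements, about 38% of primes); S_3 x S_3 (6T9) additionally contains elements of type 6, 3+1+1+1, 2+2+1+1 (25 of its 36 elements, about 69% of primes); S_4 x C_2 (6T11) additionally contains elements of type 6, 4+2, 4+1+1, 2+2+1+1, 2+1+1+1+1 (32 of its 48 elements, about 67% of primes); (S_3 x S_3) : C_2 (6T13) additionally contains elements of type 6, 4+2, 3+2+1, 3+1+1+1, 2+2+1+1, 2+1+1+1+1 (61 of its 72 elements, about 85% of primes); PGL(2,5) (6T14) additionally contains elements of type 6, 5+1, 4+1+1, 2+2+1+1 (89 of its 120 elements, about 74% of primes); S_6 (6T16) additionally contains elements of type 6, 5+1, 4+2, 4+1+1, 3+2+1, 3+1+1+1, 2+2+1+1, 2+1+1+1+1 (664 of its 720 elements, about 92% of primes). None of the 23 primes tested shows any such pattern (for each of these groups the chance of that is below 10^-4), which rules them out. Hence G = S_3 (6T2), of order 6.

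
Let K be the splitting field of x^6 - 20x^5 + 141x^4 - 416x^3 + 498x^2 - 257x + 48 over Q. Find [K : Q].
The degree of the splitting field over Q equals the order of the Galois group, so first determine the group. The polynomial f is an irreducible sextic over Q, so G = Gal(f/Q) is one of the 16 transitive subgroups 6T1, ..., 6T16 of S_6. The discriminant of f is 30991489 = 5567^2, a perfect square, so G is contained in A_6. The transitive groups of degree 6 contained in A_6 are: A_4 (6T4, order 12), S_4 (6T7, order 24), (C_3 x C_3) : C_4 (6T10, order 36), PSL(2,5) (6T12, order 60), A_6 (6T15, order 360). By Dedekind's theorem, for a prime p not dividing disc(f) the degrees of the irreducible factors of f mod p form the cycle type of an element of G. Factoring f modulo the 21 such primes p <= 79 (skipping 19, which divides the discriminant), each new pattern first appears at: mod 2: f = (x)(x^5 + x^3 + 1), pattern 5+1; mod 7: f = (x^3 + 2x^2 + 3)(x^3 + 6x^2 + 3x + 2), pattern 3+3; mod 61: f = (x + 58)(x + 59)(x^2 + 21x + 10)(x^2 + 25x + 13), pattern 2+2+1+1. No other pattern occurs in this range, so the set of observed cycle types is {5+1, 3+3, 2+2+1+1}. The candidates containing elements of all these cycle types are PSL(2,5) (6T12) of order 60, A_6 (6T15) of order 360; the others are excluded. The observed types are precisely the cycle types that occur in PSL(2,5) (6T12) (apart from the identity). Each of the other remaining candidates has further cycle types, and by the Chebotarev density theorem the matching factorization patterns would occur for a proportion of primes equal to their share of the group: A_6 (6T15) additionally contains elements of type 4+2, 3+1+1+1 (130 of its 360 elements, about 36% of primes). None of the 21 primes tested shows any such pattern (for each of these groups the chance of that is below 10^-4), which rules them out. Hence G = PSL(2,5) (6T12), of order 60. The Galois group PSL(2,5) (6T12) has order 60, so the splitting field has degree 60 over Q.

60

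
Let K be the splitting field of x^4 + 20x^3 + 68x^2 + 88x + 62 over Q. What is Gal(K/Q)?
D_4, the dihedral group of order 8

The polynomial is an irreducible quartic over Q and its discriminant is -596141056, which is not a perfect square, so the Galois group is not contained in A_4. The resolvent cubic y^3 - 68*y^2 + 1512*y - 15680 has exactly one rational root, so the Galois group is C_4 or D_4. The quartic remains irreducible over Q(sqrt(disc)), so the group is D_4.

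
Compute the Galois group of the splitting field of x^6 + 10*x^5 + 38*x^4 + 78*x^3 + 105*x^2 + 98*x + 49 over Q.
The polynomial f is an irreducible sextic over Q, so G = Gal(f/Q) is one of the 16 transitive subgroups 6T1, ..., 6T16 of S_6. The discriminant of f is 5489031744 = 74088^2, a perfect square, so G is contained in A_6. The transitive groups of degree 6 contained in A_6 are: A_4 (6T4, order 12), S_4 (6T7, order 24), (C_3 x C_3) : C_4 (6T10, order 36), PSL(2,5) (6T12, order 60), A_6 (6T15, order 360). By Dedekind's theorem, for a prime p not dividing disc(f) the degrees of the irreducible factors of f mod p form the cycle type of an element of G. Factoring f modulo the 33 such primes p <= 151 (skipping 2, 3, 7, which divide the discriminant), each new pattern first appears at: mod 5: f = (x^3 + x^2 + 2)(x^3 + 4x^2 + 4x + 2), pattern 3+3; mod 13: f = (x + 5)(x + 6)(x^2 + 5x + 9)(x^2 + 7x + 1), pattern 2+2+1+1. No other pattern occurs in this range, so the set of observed cycle types is {3+3, 2+2+1+1}. The candidates containing elements of all these cycle types are A_4 (6T4) of order 12, S_4 (6T7) of order 24, (C_3 x C_3) : C_4 (6T10) of order 36, PSL(2,5) (6T12) of order 60, A_6 (6T15) of order 360; the others are excluded. The observed types are precisely the cycle types that occur in A_4 (6T4) (apart from the identity). Each of the other remaining candidates has further cycle types, and by the Chebotarev density theorem the matching factorization patterns would occur for a proportion of primes equal to their share of the group: S_4 (6T7) additionally contains elements of type 4+2 (6 of its 24 elements, about 25% of primes); (C_3 x C_3) : C_4 (6T10) additionally contains elements of type 4+2, 3+1+1+1 (22 of its 36 elements, about 61% of primes); PSL(2,5) (6T12) additionally contains elements of type 5+1 (24 of its 60 elements, about 40% of primes); A_6 (6T15) additionally contains elements of type 5+1, 4+2, 3+1+1+1 (274 of its 360 elements, about 76% of primes). None of the 33 primes tested shows any such pattern (for each of these groups the chance of that is below 10^-4), which rules them out. Hence G = A_4 (6T4), of order 12.

A_4 (order 12)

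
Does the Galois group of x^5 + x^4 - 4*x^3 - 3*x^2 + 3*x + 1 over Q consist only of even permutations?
The polynomial is irreducible of degree 5 over Q. Its discriminant is 14641 = 121^2, a perfect square. A Galois group lies in the alternating group exactly when the discriminant is a square in Q, so the Galois group (C_5) is contained in A_5.

Yes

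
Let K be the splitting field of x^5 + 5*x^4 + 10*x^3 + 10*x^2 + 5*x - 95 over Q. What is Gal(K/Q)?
F_20

The polynomial f is an irreducible quintic over Q, so G = Gal(f/Q) is a transitive subgroup of S_5: one of C_5 (5T1, order 5), D_5 (5T2, order 10), F_20 (5T3, order 20), A_5 (5T4, order 60) or S_5 (5T5, order 120). The discriminant of f is 265420800000, which is not a perfect square, so G is not contained in A_5. The transitive groups of degree 5 not contained in A_5 are: F_20 (5T3, order 20), S_5 (5T5, order 120). By Dedekind's theorem, for a prime p not dividing disc(f) the degrees of the irreducible factors of f mod p form the cycle type of an element of G. Factoring f modulo the 18 such primes p <= 73 (skipping 2, 3, 5, which divide the discriminant), each new pattern first appears at: mod 7: f = (x + 5)(x^4 + 3x^2 + 2x + 2), pattern 4+1; mod 11: f = (x^5 + 5x^4 + 10x^3 + 10x^2 + 5x + 4), pattern 5; mod 19: f = (x)(x^2 + 7x + 7)(x^2 + 17x + 17), pattern 2+2+1; mod 41: f = (x + 7)(x + 15)(x + 18)(x + 20)(x + 27), pattern 1+1+1+1+1. No other pattern occurs in this range, so the set of observed cycle types is {4+1, 5, 2+2+1, 1+1+1+1+1}. The candidates containing elements of all these cycle types are F_20 (5T3) of order 20, S_5 (5T5) of order 120; the others are excluded. The observed types are precisely the cycle types that occur in F_20 (5T3). Each of the other remaining candidates has further cycle types, and by the Chebotarev density theorem the matching factorization patterns would occur for a proportion of primes equal to their share of the group: S_5 (5T5) additionally contains elements of type 3+2, 3+1+1, 2+1+1+1 (50 of its 120 elements, about 42% of primes). None of the 18 primes tested shows any such pattern (for each of these groups the chance of that is below 10^-4), which rules them out. Hence G = F_20 (5T3), of order 20.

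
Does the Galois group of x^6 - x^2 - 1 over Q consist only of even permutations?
The polynomial is irreducible of degree 6 over Q. Its discriminant is 33856 = 184^2, a perfect square. A Galois group lies in the alternating group exactly when the discriminant is a square in Q, so the Galois group (S_4) is contained in A_6.

Yes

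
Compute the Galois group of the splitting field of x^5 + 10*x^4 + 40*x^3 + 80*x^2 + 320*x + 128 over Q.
The polynomial f is an irreducible quintic over Q, so G = Gal(f/Q) is a transitive subgroup of S_5: one of C_5 (5T1, order 5), D_5 (5T2, order 10), F_20 (5T3, order 20), A_5 (5T4, order 60) or S_5 (5T5, order 120). The discriminant of f is 271790899200000, which is not a perfect square, so G is not contained in A_5. The transitive groups of degree 5 not contained in A_5 are: F_20 (5T3, order 20), S_5 (5T5, order 120). By Dedekind's theorem, for a prime p not dividing disc(f) the degrees of the irreducible factors of f mod p form the cycle type of an element of G. Factoring f modulo the 18 such primes p <= 73 (skipping 2, 3, 5, which divide the discriminant), each new pattern first appears at: mod 7: f = (x + 4)(x^4 + 6x^3 + 2x^2 + 2x + 4), pattern 4+1; mod 11: f = (x + 1)(x^2 + 3)(x^2 + 9x + 6), pattern 2+2+1; mod 19: f = (x^5 + 10x^4 + 2x^3 + 4x^2 + 16x + 14), pattern 5. No other pattern occurs in this range, so the set of observed cycle types is {4+1, 2+2+1, 5}. The candidates containing elements of all these cycle types are F_20 (5T3) of order 20, S_5 (5T5) of order 120; the others are excluded. The observed types are precisely the cycle types that occur in F_20 (5T3) (apart from the identity). Each of the other remaining candidates has further cycle types, and by the Chebotarev density theorem the matching factorization patterns would occur for a proportion of primes equal to their share of the group: S_5 (5T5) additionally contains elements of type 3+2, 3+1+1, 2+1+1+1 (50 of its 120 elements, about 42% of primes). None of the 18 primes tested shows any such pattern (for each of these groups the chance of that is below 10^-4), which rules them out. Hence G = F_20 (5T3), of order 20.

F_20, the Frobenius group of order 20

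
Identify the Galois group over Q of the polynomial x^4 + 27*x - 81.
S_4

The polynomial is an irreducible quartic over Q and its discriminant is -150397803, which is not a perfect square, so the Galois group is not contained in A_4. The resolvent cubic y^3 + 324*y - 729 is irreducible over Q. An irreducible resolvent with non-square discriminant gives S_4.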